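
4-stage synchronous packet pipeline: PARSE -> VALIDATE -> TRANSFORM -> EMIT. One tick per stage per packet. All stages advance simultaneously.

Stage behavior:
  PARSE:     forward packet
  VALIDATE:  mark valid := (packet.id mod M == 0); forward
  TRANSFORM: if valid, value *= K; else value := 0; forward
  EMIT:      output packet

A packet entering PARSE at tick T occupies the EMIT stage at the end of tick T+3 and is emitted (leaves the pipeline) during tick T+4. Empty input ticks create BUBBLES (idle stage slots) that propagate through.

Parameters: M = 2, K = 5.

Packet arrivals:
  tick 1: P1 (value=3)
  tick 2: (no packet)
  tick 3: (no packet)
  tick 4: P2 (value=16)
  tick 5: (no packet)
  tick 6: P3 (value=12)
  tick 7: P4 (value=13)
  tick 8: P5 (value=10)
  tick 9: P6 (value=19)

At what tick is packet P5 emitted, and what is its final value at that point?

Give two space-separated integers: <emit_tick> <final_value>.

Tick 1: [PARSE:P1(v=3,ok=F), VALIDATE:-, TRANSFORM:-, EMIT:-] out:-; in:P1
Tick 2: [PARSE:-, VALIDATE:P1(v=3,ok=F), TRANSFORM:-, EMIT:-] out:-; in:-
Tick 3: [PARSE:-, VALIDATE:-, TRANSFORM:P1(v=0,ok=F), EMIT:-] out:-; in:-
Tick 4: [PARSE:P2(v=16,ok=F), VALIDATE:-, TRANSFORM:-, EMIT:P1(v=0,ok=F)] out:-; in:P2
Tick 5: [PARSE:-, VALIDATE:P2(v=16,ok=T), TRANSFORM:-, EMIT:-] out:P1(v=0); in:-
Tick 6: [PARSE:P3(v=12,ok=F), VALIDATE:-, TRANSFORM:P2(v=80,ok=T), EMIT:-] out:-; in:P3
Tick 7: [PARSE:P4(v=13,ok=F), VALIDATE:P3(v=12,ok=F), TRANSFORM:-, EMIT:P2(v=80,ok=T)] out:-; in:P4
Tick 8: [PARSE:P5(v=10,ok=F), VALIDATE:P4(v=13,ok=T), TRANSFORM:P3(v=0,ok=F), EMIT:-] out:P2(v=80); in:P5
Tick 9: [PARSE:P6(v=19,ok=F), VALIDATE:P5(v=10,ok=F), TRANSFORM:P4(v=65,ok=T), EMIT:P3(v=0,ok=F)] out:-; in:P6
Tick 10: [PARSE:-, VALIDATE:P6(v=19,ok=T), TRANSFORM:P5(v=0,ok=F), EMIT:P4(v=65,ok=T)] out:P3(v=0); in:-
Tick 11: [PARSE:-, VALIDATE:-, TRANSFORM:P6(v=95,ok=T), EMIT:P5(v=0,ok=F)] out:P4(v=65); in:-
Tick 12: [PARSE:-, VALIDATE:-, TRANSFORM:-, EMIT:P6(v=95,ok=T)] out:P5(v=0); in:-
Tick 13: [PARSE:-, VALIDATE:-, TRANSFORM:-, EMIT:-] out:P6(v=95); in:-
P5: arrives tick 8, valid=False (id=5, id%2=1), emit tick 12, final value 0

Answer: 12 0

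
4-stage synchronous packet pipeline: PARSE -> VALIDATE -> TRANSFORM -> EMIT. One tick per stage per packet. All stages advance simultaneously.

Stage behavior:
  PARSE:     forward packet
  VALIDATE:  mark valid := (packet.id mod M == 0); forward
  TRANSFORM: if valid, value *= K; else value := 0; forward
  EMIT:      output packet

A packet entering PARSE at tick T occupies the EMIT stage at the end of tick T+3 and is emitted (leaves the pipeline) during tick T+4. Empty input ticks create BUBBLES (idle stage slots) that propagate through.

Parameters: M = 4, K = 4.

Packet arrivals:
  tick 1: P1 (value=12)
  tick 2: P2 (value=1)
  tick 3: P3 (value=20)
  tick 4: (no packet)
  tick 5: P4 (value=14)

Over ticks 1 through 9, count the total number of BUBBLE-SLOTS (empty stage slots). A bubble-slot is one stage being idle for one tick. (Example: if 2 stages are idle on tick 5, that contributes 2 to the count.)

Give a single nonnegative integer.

Tick 1: [PARSE:P1(v=12,ok=F), VALIDATE:-, TRANSFORM:-, EMIT:-] out:-; bubbles=3
Tick 2: [PARSE:P2(v=1,ok=F), VALIDATE:P1(v=12,ok=F), TRANSFORM:-, EMIT:-] out:-; bubbles=2
Tick 3: [PARSE:P3(v=20,ok=F), VALIDATE:P2(v=1,ok=F), TRANSFORM:P1(v=0,ok=F), EMIT:-] out:-; bubbles=1
Tick 4: [PARSE:-, VALIDATE:P3(v=20,ok=F), TRANSFORM:P2(v=0,ok=F), EMIT:P1(v=0,ok=F)] out:-; bubbles=1
Tick 5: [PARSE:P4(v=14,ok=F), VALIDATE:-, TRANSFORM:P3(v=0,ok=F), EMIT:P2(v=0,ok=F)] out:P1(v=0); bubbles=1
Tick 6: [PARSE:-, VALIDATE:P4(v=14,ok=T), TRANSFORM:-, EMIT:P3(v=0,ok=F)] out:P2(v=0); bubbles=2
Tick 7: [PARSE:-, VALIDATE:-, TRANSFORM:P4(v=56,ok=T), EMIT:-] out:P3(v=0); bubbles=3
Tick 8: [PARSE:-, VALIDATE:-, TRANSFORM:-, EMIT:P4(v=56,ok=T)] out:-; bubbles=3
Tick 9: [PARSE:-, VALIDATE:-, TRANSFORM:-, EMIT:-] out:P4(v=56); bubbles=4
Total bubble-slots: 20

Answer: 20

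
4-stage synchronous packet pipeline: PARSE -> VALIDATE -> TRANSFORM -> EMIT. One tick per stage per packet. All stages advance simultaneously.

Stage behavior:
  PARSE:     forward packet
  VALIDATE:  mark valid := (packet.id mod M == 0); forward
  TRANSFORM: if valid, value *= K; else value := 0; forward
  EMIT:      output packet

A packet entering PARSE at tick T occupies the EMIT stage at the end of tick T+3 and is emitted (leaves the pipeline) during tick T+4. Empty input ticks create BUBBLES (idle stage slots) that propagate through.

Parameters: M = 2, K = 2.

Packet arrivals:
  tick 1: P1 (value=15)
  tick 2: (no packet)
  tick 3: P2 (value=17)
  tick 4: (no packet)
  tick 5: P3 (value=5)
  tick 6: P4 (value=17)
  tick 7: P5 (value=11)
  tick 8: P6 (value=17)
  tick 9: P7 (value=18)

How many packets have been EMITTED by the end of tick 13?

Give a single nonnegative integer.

Tick 1: [PARSE:P1(v=15,ok=F), VALIDATE:-, TRANSFORM:-, EMIT:-] out:-; in:P1
Tick 2: [PARSE:-, VALIDATE:P1(v=15,ok=F), TRANSFORM:-, EMIT:-] out:-; in:-
Tick 3: [PARSE:P2(v=17,ok=F), VALIDATE:-, TRANSFORM:P1(v=0,ok=F), EMIT:-] out:-; in:P2
Tick 4: [PARSE:-, VALIDATE:P2(v=17,ok=T), TRANSFORM:-, EMIT:P1(v=0,ok=F)] out:-; in:-
Tick 5: [PARSE:P3(v=5,ok=F), VALIDATE:-, TRANSFORM:P2(v=34,ok=T), EMIT:-] out:P1(v=0); in:P3
Tick 6: [PARSE:P4(v=17,ok=F), VALIDATE:P3(v=5,ok=F), TRANSFORM:-, EMIT:P2(v=34,ok=T)] out:-; in:P4
Tick 7: [PARSE:P5(v=11,ok=F), VALIDATE:P4(v=17,ok=T), TRANSFORM:P3(v=0,ok=F), EMIT:-] out:P2(v=34); in:P5
Tick 8: [PARSE:P6(v=17,ok=F), VALIDATE:P5(v=11,ok=F), TRANSFORM:P4(v=34,ok=T), EMIT:P3(v=0,ok=F)] out:-; in:P6
Tick 9: [PARSE:P7(v=18,ok=F), VALIDATE:P6(v=17,ok=T), TRANSFORM:P5(v=0,ok=F), EMIT:P4(v=34,ok=T)] out:P3(v=0); in:P7
Tick 10: [PARSE:-, VALIDATE:P7(v=18,ok=F), TRANSFORM:P6(v=34,ok=T), EMIT:P5(v=0,ok=F)] out:P4(v=34); in:-
Tick 11: [PARSE:-, VALIDATE:-, TRANSFORM:P7(v=0,ok=F), EMIT:P6(v=34,ok=T)] out:P5(v=0); in:-
Tick 12: [PARSE:-, VALIDATE:-, TRANSFORM:-, EMIT:P7(v=0,ok=F)] out:P6(v=34); in:-
Tick 13: [PARSE:-, VALIDATE:-, TRANSFORM:-, EMIT:-] out:P7(v=0); in:-
Emitted by tick 13: ['P1', 'P2', 'P3', 'P4', 'P5', 'P6', 'P7']

Answer: 7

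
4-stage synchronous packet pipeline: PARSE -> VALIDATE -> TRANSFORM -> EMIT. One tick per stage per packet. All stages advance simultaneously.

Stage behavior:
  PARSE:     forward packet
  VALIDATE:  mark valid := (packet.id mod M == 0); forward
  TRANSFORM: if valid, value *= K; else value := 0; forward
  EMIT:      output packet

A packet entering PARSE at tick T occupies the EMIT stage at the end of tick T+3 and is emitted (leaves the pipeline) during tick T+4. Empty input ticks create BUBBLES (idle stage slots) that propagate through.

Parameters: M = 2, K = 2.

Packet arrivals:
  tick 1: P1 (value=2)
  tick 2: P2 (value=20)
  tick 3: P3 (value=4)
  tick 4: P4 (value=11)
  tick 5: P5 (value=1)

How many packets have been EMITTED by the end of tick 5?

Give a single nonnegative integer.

Tick 1: [PARSE:P1(v=2,ok=F), VALIDATE:-, TRANSFORM:-, EMIT:-] out:-; in:P1
Tick 2: [PARSE:P2(v=20,ok=F), VALIDATE:P1(v=2,ok=F), TRANSFORM:-, EMIT:-] out:-; in:P2
Tick 3: [PARSE:P3(v=4,ok=F), VALIDATE:P2(v=20,ok=T), TRANSFORM:P1(v=0,ok=F), EMIT:-] out:-; in:P3
Tick 4: [PARSE:P4(v=11,ok=F), VALIDATE:P3(v=4,ok=F), TRANSFORM:P2(v=40,ok=T), EMIT:P1(v=0,ok=F)] out:-; in:P4
Tick 5: [PARSE:P5(v=1,ok=F), VALIDATE:P4(v=11,ok=T), TRANSFORM:P3(v=0,ok=F), EMIT:P2(v=40,ok=T)] out:P1(v=0); in:P5
Emitted by tick 5: ['P1']

Answer: 1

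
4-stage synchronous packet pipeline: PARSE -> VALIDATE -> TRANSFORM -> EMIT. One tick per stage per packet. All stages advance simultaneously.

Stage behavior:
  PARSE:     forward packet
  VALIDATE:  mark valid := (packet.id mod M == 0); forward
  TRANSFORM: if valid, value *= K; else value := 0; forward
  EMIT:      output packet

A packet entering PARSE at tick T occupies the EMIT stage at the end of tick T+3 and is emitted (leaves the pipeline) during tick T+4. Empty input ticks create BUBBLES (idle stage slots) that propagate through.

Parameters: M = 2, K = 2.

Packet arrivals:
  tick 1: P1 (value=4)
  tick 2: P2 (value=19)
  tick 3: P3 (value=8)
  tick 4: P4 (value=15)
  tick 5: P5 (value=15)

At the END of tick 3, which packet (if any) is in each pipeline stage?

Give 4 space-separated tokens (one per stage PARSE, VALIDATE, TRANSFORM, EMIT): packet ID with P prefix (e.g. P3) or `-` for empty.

Tick 1: [PARSE:P1(v=4,ok=F), VALIDATE:-, TRANSFORM:-, EMIT:-] out:-; in:P1
Tick 2: [PARSE:P2(v=19,ok=F), VALIDATE:P1(v=4,ok=F), TRANSFORM:-, EMIT:-] out:-; in:P2
Tick 3: [PARSE:P3(v=8,ok=F), VALIDATE:P2(v=19,ok=T), TRANSFORM:P1(v=0,ok=F), EMIT:-] out:-; in:P3
At end of tick 3: ['P3', 'P2', 'P1', '-']

Answer: P3 P2 P1 -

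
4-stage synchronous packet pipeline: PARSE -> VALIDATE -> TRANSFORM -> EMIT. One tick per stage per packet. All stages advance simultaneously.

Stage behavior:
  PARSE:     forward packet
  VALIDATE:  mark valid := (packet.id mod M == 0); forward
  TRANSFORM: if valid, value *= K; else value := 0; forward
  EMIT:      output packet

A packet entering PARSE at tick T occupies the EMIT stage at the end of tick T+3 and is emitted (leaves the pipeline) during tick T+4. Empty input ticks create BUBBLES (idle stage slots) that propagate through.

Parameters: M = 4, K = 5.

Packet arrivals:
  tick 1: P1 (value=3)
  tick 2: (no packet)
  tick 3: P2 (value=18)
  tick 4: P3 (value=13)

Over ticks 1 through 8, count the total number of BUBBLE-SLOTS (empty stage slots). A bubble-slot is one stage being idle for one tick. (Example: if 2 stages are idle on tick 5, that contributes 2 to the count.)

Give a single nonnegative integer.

Answer: 20

Derivation:
Tick 1: [PARSE:P1(v=3,ok=F), VALIDATE:-, TRANSFORM:-, EMIT:-] out:-; bubbles=3
Tick 2: [PARSE:-, VALIDATE:P1(v=3,ok=F), TRANSFORM:-, EMIT:-] out:-; bubbles=3
Tick 3: [PARSE:P2(v=18,ok=F), VALIDATE:-, TRANSFORM:P1(v=0,ok=F), EMIT:-] out:-; bubbles=2
Tick 4: [PARSE:P3(v=13,ok=F), VALIDATE:P2(v=18,ok=F), TRANSFORM:-, EMIT:P1(v=0,ok=F)] out:-; bubbles=1
Tick 5: [PARSE:-, VALIDATE:P3(v=13,ok=F), TRANSFORM:P2(v=0,ok=F), EMIT:-] out:P1(v=0); bubbles=2
Tick 6: [PARSE:-, VALIDATE:-, TRANSFORM:P3(v=0,ok=F), EMIT:P2(v=0,ok=F)] out:-; bubbles=2
Tick 7: [PARSE:-, VALIDATE:-, TRANSFORM:-, EMIT:P3(v=0,ok=F)] out:P2(v=0); bubbles=3
Tick 8: [PARSE:-, VALIDATE:-, TRANSFORM:-, EMIT:-] out:P3(v=0); bubbles=4
Total bubble-slots: 20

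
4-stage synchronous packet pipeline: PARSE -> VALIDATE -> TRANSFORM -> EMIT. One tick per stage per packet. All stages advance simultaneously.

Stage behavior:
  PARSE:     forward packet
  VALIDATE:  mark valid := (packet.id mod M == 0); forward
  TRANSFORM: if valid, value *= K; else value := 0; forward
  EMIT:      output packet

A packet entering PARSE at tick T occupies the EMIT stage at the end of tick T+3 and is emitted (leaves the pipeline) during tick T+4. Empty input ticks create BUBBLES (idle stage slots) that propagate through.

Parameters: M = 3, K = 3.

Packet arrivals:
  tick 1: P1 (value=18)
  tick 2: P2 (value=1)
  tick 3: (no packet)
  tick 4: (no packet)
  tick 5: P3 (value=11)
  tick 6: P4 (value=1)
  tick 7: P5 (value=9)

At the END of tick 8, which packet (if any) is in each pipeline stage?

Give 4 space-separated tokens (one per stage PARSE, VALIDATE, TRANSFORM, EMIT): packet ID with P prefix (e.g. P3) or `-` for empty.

Tick 1: [PARSE:P1(v=18,ok=F), VALIDATE:-, TRANSFORM:-, EMIT:-] out:-; in:P1
Tick 2: [PARSE:P2(v=1,ok=F), VALIDATE:P1(v=18,ok=F), TRANSFORM:-, EMIT:-] out:-; in:P2
Tick 3: [PARSE:-, VALIDATE:P2(v=1,ok=F), TRANSFORM:P1(v=0,ok=F), EMIT:-] out:-; in:-
Tick 4: [PARSE:-, VALIDATE:-, TRANSFORM:P2(v=0,ok=F), EMIT:P1(v=0,ok=F)] out:-; in:-
Tick 5: [PARSE:P3(v=11,ok=F), VALIDATE:-, TRANSFORM:-, EMIT:P2(v=0,ok=F)] out:P1(v=0); in:P3
Tick 6: [PARSE:P4(v=1,ok=F), VALIDATE:P3(v=11,ok=T), TRANSFORM:-, EMIT:-] out:P2(v=0); in:P4
Tick 7: [PARSE:P5(v=9,ok=F), VALIDATE:P4(v=1,ok=F), TRANSFORM:P3(v=33,ok=T), EMIT:-] out:-; in:P5
Tick 8: [PARSE:-, VALIDATE:P5(v=9,ok=F), TRANSFORM:P4(v=0,ok=F), EMIT:P3(v=33,ok=T)] out:-; in:-
At end of tick 8: ['-', 'P5', 'P4', 'P3']

Answer: - P5 P4 P3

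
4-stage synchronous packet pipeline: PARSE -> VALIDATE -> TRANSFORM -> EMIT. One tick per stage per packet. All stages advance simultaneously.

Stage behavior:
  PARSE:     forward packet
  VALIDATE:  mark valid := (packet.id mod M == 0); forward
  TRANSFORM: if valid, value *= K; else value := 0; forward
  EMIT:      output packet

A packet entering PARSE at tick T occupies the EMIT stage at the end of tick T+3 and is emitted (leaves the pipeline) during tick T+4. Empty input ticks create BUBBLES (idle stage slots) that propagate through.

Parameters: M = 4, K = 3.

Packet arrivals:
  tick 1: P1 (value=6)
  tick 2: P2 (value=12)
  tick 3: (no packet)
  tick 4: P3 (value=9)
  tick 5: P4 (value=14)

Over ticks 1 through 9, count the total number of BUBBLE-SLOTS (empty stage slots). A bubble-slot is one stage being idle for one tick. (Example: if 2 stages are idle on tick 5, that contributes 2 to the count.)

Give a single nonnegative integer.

Answer: 20

Derivation:
Tick 1: [PARSE:P1(v=6,ok=F), VALIDATE:-, TRANSFORM:-, EMIT:-] out:-; bubbles=3
Tick 2: [PARSE:P2(v=12,ok=F), VALIDATE:P1(v=6,ok=F), TRANSFORM:-, EMIT:-] out:-; bubbles=2
Tick 3: [PARSE:-, VALIDATE:P2(v=12,ok=F), TRANSFORM:P1(v=0,ok=F), EMIT:-] out:-; bubbles=2
Tick 4: [PARSE:P3(v=9,ok=F), VALIDATE:-, TRANSFORM:P2(v=0,ok=F), EMIT:P1(v=0,ok=F)] out:-; bubbles=1
Tick 5: [PARSE:P4(v=14,ok=F), VALIDATE:P3(v=9,ok=F), TRANSFORM:-, EMIT:P2(v=0,ok=F)] out:P1(v=0); bubbles=1
Tick 6: [PARSE:-, VALIDATE:P4(v=14,ok=T), TRANSFORM:P3(v=0,ok=F), EMIT:-] out:P2(v=0); bubbles=2
Tick 7: [PARSE:-, VALIDATE:-, TRANSFORM:P4(v=42,ok=T), EMIT:P3(v=0,ok=F)] out:-; bubbles=2
Tick 8: [PARSE:-, VALIDATE:-, TRANSFORM:-, EMIT:P4(v=42,ok=T)] out:P3(v=0); bubbles=3
Tick 9: [PARSE:-, VALIDATE:-, TRANSFORM:-, EMIT:-] out:P4(v=42); bubbles=4
Total bubble-slots: 20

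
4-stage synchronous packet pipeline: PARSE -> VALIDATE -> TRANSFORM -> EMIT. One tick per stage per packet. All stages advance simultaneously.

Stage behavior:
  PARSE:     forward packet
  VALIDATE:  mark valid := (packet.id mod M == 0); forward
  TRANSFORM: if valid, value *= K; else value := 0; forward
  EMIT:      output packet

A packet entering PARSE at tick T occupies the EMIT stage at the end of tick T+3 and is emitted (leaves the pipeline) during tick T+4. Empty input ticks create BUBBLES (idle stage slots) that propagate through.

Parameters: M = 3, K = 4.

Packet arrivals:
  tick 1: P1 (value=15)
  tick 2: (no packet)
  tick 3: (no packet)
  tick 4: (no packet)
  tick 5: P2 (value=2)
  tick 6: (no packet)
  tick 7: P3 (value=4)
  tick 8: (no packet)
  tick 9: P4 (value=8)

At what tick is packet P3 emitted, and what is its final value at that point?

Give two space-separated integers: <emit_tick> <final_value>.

Tick 1: [PARSE:P1(v=15,ok=F), VALIDATE:-, TRANSFORM:-, EMIT:-] out:-; in:P1
Tick 2: [PARSE:-, VALIDATE:P1(v=15,ok=F), TRANSFORM:-, EMIT:-] out:-; in:-
Tick 3: [PARSE:-, VALIDATE:-, TRANSFORM:P1(v=0,ok=F), EMIT:-] out:-; in:-
Tick 4: [PARSE:-, VALIDATE:-, TRANSFORM:-, EMIT:P1(v=0,ok=F)] out:-; in:-
Tick 5: [PARSE:P2(v=2,ok=F), VALIDATE:-, TRANSFORM:-, EMIT:-] out:P1(v=0); in:P2
Tick 6: [PARSE:-, VALIDATE:P2(v=2,ok=F), TRANSFORM:-, EMIT:-] out:-; in:-
Tick 7: [PARSE:P3(v=4,ok=F), VALIDATE:-, TRANSFORM:P2(v=0,ok=F), EMIT:-] out:-; in:P3
Tick 8: [PARSE:-, VALIDATE:P3(v=4,ok=T), TRANSFORM:-, EMIT:P2(v=0,ok=F)] out:-; in:-
Tick 9: [PARSE:P4(v=8,ok=F), VALIDATE:-, TRANSFORM:P3(v=16,ok=T), EMIT:-] out:P2(v=0); in:P4
Tick 10: [PARSE:-, VALIDATE:P4(v=8,ok=F), TRANSFORM:-, EMIT:P3(v=16,ok=T)] out:-; in:-
Tick 11: [PARSE:-, VALIDATE:-, TRANSFORM:P4(v=0,ok=F), EMIT:-] out:P3(v=16); in:-
Tick 12: [PARSE:-, VALIDATE:-, TRANSFORM:-, EMIT:P4(v=0,ok=F)] out:-; in:-
Tick 13: [PARSE:-, VALIDATE:-, TRANSFORM:-, EMIT:-] out:P4(v=0); in:-
P3: arrives tick 7, valid=True (id=3, id%3=0), emit tick 11, final value 16

Answer: 11 16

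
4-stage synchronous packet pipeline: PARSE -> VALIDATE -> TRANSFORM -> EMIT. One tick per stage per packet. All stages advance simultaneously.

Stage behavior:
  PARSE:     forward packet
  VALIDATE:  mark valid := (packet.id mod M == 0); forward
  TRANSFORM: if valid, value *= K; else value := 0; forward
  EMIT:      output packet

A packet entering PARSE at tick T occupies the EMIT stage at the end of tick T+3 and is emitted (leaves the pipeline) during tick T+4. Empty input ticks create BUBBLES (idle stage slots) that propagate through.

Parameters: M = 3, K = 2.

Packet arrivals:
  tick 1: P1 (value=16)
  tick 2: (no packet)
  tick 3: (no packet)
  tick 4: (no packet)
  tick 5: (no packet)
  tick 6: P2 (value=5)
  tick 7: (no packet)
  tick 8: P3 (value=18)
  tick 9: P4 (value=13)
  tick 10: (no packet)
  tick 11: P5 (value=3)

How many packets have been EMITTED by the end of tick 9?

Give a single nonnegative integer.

Answer: 1

Derivation:
Tick 1: [PARSE:P1(v=16,ok=F), VALIDATE:-, TRANSFORM:-, EMIT:-] out:-; in:P1
Tick 2: [PARSE:-, VALIDATE:P1(v=16,ok=F), TRANSFORM:-, EMIT:-] out:-; in:-
Tick 3: [PARSE:-, VALIDATE:-, TRANSFORM:P1(v=0,ok=F), EMIT:-] out:-; in:-
Tick 4: [PARSE:-, VALIDATE:-, TRANSFORM:-, EMIT:P1(v=0,ok=F)] out:-; in:-
Tick 5: [PARSE:-, VALIDATE:-, TRANSFORM:-, EMIT:-] out:P1(v=0); in:-
Tick 6: [PARSE:P2(v=5,ok=F), VALIDATE:-, TRANSFORM:-, EMIT:-] out:-; in:P2
Tick 7: [PARSE:-, VALIDATE:P2(v=5,ok=F), TRANSFORM:-, EMIT:-] out:-; in:-
Tick 8: [PARSE:P3(v=18,ok=F), VALIDATE:-, TRANSFORM:P2(v=0,ok=F), EMIT:-] out:-; in:P3
Tick 9: [PARSE:P4(v=13,ok=F), VALIDATE:P3(v=18,ok=T), TRANSFORM:-, EMIT:P2(v=0,ok=F)] out:-; in:P4
Emitted by tick 9: ['P1']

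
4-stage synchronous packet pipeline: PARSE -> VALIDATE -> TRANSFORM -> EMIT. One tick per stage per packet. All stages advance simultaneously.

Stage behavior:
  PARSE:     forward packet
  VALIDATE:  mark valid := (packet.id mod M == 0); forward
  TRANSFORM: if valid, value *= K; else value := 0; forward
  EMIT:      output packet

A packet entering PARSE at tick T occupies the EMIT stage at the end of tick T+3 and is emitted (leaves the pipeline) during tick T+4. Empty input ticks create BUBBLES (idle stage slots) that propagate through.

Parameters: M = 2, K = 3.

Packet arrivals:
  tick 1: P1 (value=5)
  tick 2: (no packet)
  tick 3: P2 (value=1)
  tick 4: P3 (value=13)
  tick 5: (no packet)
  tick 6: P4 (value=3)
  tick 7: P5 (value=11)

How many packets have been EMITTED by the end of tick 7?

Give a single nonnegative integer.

Tick 1: [PARSE:P1(v=5,ok=F), VALIDATE:-, TRANSFORM:-, EMIT:-] out:-; in:P1
Tick 2: [PARSE:-, VALIDATE:P1(v=5,ok=F), TRANSFORM:-, EMIT:-] out:-; in:-
Tick 3: [PARSE:P2(v=1,ok=F), VALIDATE:-, TRANSFORM:P1(v=0,ok=F), EMIT:-] out:-; in:P2
Tick 4: [PARSE:P3(v=13,ok=F), VALIDATE:P2(v=1,ok=T), TRANSFORM:-, EMIT:P1(v=0,ok=F)] out:-; in:P3
Tick 5: [PARSE:-, VALIDATE:P3(v=13,ok=F), TRANSFORM:P2(v=3,ok=T), EMIT:-] out:P1(v=0); in:-
Tick 6: [PARSE:P4(v=3,ok=F), VALIDATE:-, TRANSFORM:P3(v=0,ok=F), EMIT:P2(v=3,ok=T)] out:-; in:P4
Tick 7: [PARSE:P5(v=11,ok=F), VALIDATE:P4(v=3,ok=T), TRANSFORM:-, EMIT:P3(v=0,ok=F)] out:P2(v=3); in:P5
Emitted by tick 7: ['P1', 'P2']

Answer: 2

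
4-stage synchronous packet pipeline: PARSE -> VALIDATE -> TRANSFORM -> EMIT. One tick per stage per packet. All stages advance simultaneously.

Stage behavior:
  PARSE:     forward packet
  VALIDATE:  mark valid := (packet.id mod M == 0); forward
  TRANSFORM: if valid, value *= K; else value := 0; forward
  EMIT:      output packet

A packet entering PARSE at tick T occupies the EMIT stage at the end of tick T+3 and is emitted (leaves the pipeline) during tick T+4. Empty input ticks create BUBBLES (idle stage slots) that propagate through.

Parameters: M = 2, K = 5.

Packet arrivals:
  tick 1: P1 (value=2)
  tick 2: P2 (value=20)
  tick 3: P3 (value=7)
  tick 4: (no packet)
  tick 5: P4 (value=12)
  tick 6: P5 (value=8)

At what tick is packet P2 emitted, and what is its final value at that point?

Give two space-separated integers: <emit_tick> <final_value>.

Answer: 6 100

Derivation:
Tick 1: [PARSE:P1(v=2,ok=F), VALIDATE:-, TRANSFORM:-, EMIT:-] out:-; in:P1
Tick 2: [PARSE:P2(v=20,ok=F), VALIDATE:P1(v=2,ok=F), TRANSFORM:-, EMIT:-] out:-; in:P2
Tick 3: [PARSE:P3(v=7,ok=F), VALIDATE:P2(v=20,ok=T), TRANSFORM:P1(v=0,ok=F), EMIT:-] out:-; in:P3
Tick 4: [PARSE:-, VALIDATE:P3(v=7,ok=F), TRANSFORM:P2(v=100,ok=T), EMIT:P1(v=0,ok=F)] out:-; in:-
Tick 5: [PARSE:P4(v=12,ok=F), VALIDATE:-, TRANSFORM:P3(v=0,ok=F), EMIT:P2(v=100,ok=T)] out:P1(v=0); in:P4
Tick 6: [PARSE:P5(v=8,ok=F), VALIDATE:P4(v=12,ok=T), TRANSFORM:-, EMIT:P3(v=0,ok=F)] out:P2(v=100); in:P5
Tick 7: [PARSE:-, VALIDATE:P5(v=8,ok=F), TRANSFORM:P4(v=60,ok=T), EMIT:-] out:P3(v=0); in:-
Tick 8: [PARSE:-, VALIDATE:-, TRANSFORM:P5(v=0,ok=F), EMIT:P4(v=60,ok=T)] out:-; in:-
Tick 9: [PARSE:-, VALIDATE:-, TRANSFORM:-, EMIT:P5(v=0,ok=F)] out:P4(v=60); in:-
Tick 10: [PARSE:-, VALIDATE:-, TRANSFORM:-, EMIT:-] out:P5(v=0); in:-
P2: arrives tick 2, valid=True (id=2, id%2=0), emit tick 6, final value 100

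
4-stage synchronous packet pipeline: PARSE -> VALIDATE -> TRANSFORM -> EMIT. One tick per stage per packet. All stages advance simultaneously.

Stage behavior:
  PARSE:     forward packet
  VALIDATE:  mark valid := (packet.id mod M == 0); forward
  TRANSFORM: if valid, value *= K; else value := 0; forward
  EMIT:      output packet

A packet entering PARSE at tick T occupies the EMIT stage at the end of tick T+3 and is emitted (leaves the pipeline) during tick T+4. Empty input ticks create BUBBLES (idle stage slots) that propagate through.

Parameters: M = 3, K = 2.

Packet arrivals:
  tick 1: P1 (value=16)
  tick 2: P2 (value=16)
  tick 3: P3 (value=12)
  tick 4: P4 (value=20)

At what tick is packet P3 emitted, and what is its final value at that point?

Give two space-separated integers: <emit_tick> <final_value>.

Tick 1: [PARSE:P1(v=16,ok=F), VALIDATE:-, TRANSFORM:-, EMIT:-] out:-; in:P1
Tick 2: [PARSE:P2(v=16,ok=F), VALIDATE:P1(v=16,ok=F), TRANSFORM:-, EMIT:-] out:-; in:P2
Tick 3: [PARSE:P3(v=12,ok=F), VALIDATE:P2(v=16,ok=F), TRANSFORM:P1(v=0,ok=F), EMIT:-] out:-; in:P3
Tick 4: [PARSE:P4(v=20,ok=F), VALIDATE:P3(v=12,ok=T), TRANSFORM:P2(v=0,ok=F), EMIT:P1(v=0,ok=F)] out:-; in:P4
Tick 5: [PARSE:-, VALIDATE:P4(v=20,ok=F), TRANSFORM:P3(v=24,ok=T), EMIT:P2(v=0,ok=F)] out:P1(v=0); in:-
Tick 6: [PARSE:-, VALIDATE:-, TRANSFORM:P4(v=0,ok=F), EMIT:P3(v=24,ok=T)] out:P2(v=0); in:-
Tick 7: [PARSE:-, VALIDATE:-, TRANSFORM:-, EMIT:P4(v=0,ok=F)] out:P3(v=24); in:-
Tick 8: [PARSE:-, VALIDATE:-, TRANSFORM:-, EMIT:-] out:P4(v=0); in:-
P3: arrives tick 3, valid=True (id=3, id%3=0), emit tick 7, final value 24

Answer: 7 24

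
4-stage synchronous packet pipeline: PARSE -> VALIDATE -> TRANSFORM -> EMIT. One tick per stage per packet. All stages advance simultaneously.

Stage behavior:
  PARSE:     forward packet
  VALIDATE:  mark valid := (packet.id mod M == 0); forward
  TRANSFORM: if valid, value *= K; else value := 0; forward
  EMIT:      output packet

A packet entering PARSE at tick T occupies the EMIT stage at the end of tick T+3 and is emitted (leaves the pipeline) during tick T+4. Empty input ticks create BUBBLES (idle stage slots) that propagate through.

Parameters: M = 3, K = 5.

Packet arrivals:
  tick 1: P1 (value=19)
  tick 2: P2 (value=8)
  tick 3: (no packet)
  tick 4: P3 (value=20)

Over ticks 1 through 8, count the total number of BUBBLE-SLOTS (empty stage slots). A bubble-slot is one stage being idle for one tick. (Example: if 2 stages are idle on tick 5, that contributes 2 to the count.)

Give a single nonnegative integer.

Tick 1: [PARSE:P1(v=19,ok=F), VALIDATE:-, TRANSFORM:-, EMIT:-] out:-; bubbles=3
Tick 2: [PARSE:P2(v=8,ok=F), VALIDATE:P1(v=19,ok=F), TRANSFORM:-, EMIT:-] out:-; bubbles=2
Tick 3: [PARSE:-, VALIDATE:P2(v=8,ok=F), TRANSFORM:P1(v=0,ok=F), EMIT:-] out:-; bubbles=2
Tick 4: [PARSE:P3(v=20,ok=F), VALIDATE:-, TRANSFORM:P2(v=0,ok=F), EMIT:P1(v=0,ok=F)] out:-; bubbles=1
Tick 5: [PARSE:-, VALIDATE:P3(v=20,ok=T), TRANSFORM:-, EMIT:P2(v=0,ok=F)] out:P1(v=0); bubbles=2
Tick 6: [PARSE:-, VALIDATE:-, TRANSFORM:P3(v=100,ok=T), EMIT:-] out:P2(v=0); bubbles=3
Tick 7: [PARSE:-, VALIDATE:-, TRANSFORM:-, EMIT:P3(v=100,ok=T)] out:-; bubbles=3
Tick 8: [PARSE:-, VALIDATE:-, TRANSFORM:-, EMIT:-] out:P3(v=100); bubbles=4
Total bubble-slots: 20

Answer: 20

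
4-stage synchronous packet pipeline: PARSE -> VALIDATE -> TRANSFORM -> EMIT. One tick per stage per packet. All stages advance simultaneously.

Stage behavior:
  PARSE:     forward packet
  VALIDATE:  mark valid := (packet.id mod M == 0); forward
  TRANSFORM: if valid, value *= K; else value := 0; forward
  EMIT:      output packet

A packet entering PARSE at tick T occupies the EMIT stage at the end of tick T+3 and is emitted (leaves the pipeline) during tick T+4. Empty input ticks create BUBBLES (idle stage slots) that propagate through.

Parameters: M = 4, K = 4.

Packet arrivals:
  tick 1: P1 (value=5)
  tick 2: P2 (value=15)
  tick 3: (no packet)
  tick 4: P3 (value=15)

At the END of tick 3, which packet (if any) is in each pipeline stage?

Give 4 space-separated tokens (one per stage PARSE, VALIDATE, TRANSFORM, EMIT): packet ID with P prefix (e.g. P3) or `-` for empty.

Tick 1: [PARSE:P1(v=5,ok=F), VALIDATE:-, TRANSFORM:-, EMIT:-] out:-; in:P1
Tick 2: [PARSE:P2(v=15,ok=F), VALIDATE:P1(v=5,ok=F), TRANSFORM:-, EMIT:-] out:-; in:P2
Tick 3: [PARSE:-, VALIDATE:P2(v=15,ok=F), TRANSFORM:P1(v=0,ok=F), EMIT:-] out:-; in:-
At end of tick 3: ['-', 'P2', 'P1', '-']

Answer: - P2 P1 -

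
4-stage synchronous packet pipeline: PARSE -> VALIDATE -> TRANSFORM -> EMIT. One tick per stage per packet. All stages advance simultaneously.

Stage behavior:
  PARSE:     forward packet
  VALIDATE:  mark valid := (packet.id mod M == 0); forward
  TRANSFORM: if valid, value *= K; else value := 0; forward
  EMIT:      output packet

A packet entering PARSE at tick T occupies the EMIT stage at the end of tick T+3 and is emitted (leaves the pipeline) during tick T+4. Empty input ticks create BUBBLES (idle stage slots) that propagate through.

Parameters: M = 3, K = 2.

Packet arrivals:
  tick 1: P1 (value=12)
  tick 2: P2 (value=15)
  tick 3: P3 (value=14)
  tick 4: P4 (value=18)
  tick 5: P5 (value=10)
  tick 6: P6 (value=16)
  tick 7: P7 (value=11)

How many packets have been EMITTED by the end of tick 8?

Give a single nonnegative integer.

Answer: 4

Derivation:
Tick 1: [PARSE:P1(v=12,ok=F), VALIDATE:-, TRANSFORM:-, EMIT:-] out:-; in:P1
Tick 2: [PARSE:P2(v=15,ok=F), VALIDATE:P1(v=12,ok=F), TRANSFORM:-, EMIT:-] out:-; in:P2
Tick 3: [PARSE:P3(v=14,ok=F), VALIDATE:P2(v=15,ok=F), TRANSFORM:P1(v=0,ok=F), EMIT:-] out:-; in:P3
Tick 4: [PARSE:P4(v=18,ok=F), VALIDATE:P3(v=14,ok=T), TRANSFORM:P2(v=0,ok=F), EMIT:P1(v=0,ok=F)] out:-; in:P4
Tick 5: [PARSE:P5(v=10,ok=F), VALIDATE:P4(v=18,ok=F), TRANSFORM:P3(v=28,ok=T), EMIT:P2(v=0,ok=F)] out:P1(v=0); in:P5
Tick 6: [PARSE:P6(v=16,ok=F), VALIDATE:P5(v=10,ok=F), TRANSFORM:P4(v=0,ok=F), EMIT:P3(v=28,ok=T)] out:P2(v=0); in:P6
Tick 7: [PARSE:P7(v=11,ok=F), VALIDATE:P6(v=16,ok=T), TRANSFORM:P5(v=0,ok=F), EMIT:P4(v=0,ok=F)] out:P3(v=28); in:P7
Tick 8: [PARSE:-, VALIDATE:P7(v=11,ok=F), TRANSFORM:P6(v=32,ok=T), EMIT:P5(v=0,ok=F)] out:P4(v=0); in:-
Emitted by tick 8: ['P1', 'P2', 'P3', 'P4']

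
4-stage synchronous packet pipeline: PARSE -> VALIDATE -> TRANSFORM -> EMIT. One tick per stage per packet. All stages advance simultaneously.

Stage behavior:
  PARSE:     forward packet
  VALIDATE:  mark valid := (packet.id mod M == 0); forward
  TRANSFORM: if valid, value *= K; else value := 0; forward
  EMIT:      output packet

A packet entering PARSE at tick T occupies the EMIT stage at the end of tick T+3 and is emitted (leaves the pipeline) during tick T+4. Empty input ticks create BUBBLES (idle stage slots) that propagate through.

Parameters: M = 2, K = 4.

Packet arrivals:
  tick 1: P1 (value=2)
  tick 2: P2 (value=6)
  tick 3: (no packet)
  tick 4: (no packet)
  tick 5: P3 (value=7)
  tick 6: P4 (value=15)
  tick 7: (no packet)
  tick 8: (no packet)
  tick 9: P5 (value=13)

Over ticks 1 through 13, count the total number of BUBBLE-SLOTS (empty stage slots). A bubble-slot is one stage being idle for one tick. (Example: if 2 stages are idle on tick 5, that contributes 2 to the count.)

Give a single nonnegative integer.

Tick 1: [PARSE:P1(v=2,ok=F), VALIDATE:-, TRANSFORM:-, EMIT:-] out:-; bubbles=3
Tick 2: [PARSE:P2(v=6,ok=F), VALIDATE:P1(v=2,ok=F), TRANSFORM:-, EMIT:-] out:-; bubbles=2
Tick 3: [PARSE:-, VALIDATE:P2(v=6,ok=T), TRANSFORM:P1(v=0,ok=F), EMIT:-] out:-; bubbles=2
Tick 4: [PARSE:-, VALIDATE:-, TRANSFORM:P2(v=24,ok=T), EMIT:P1(v=0,ok=F)] out:-; bubbles=2
Tick 5: [PARSE:P3(v=7,ok=F), VALIDATE:-, TRANSFORM:-, EMIT:P2(v=24,ok=T)] out:P1(v=0); bubbles=2
Tick 6: [PARSE:P4(v=15,ok=F), VALIDATE:P3(v=7,ok=F), TRANSFORM:-, EMIT:-] out:P2(v=24); bubbles=2
Tick 7: [PARSE:-, VALIDATE:P4(v=15,ok=T), TRANSFORM:P3(v=0,ok=F), EMIT:-] out:-; bubbles=2
Tick 8: [PARSE:-, VALIDATE:-, TRANSFORM:P4(v=60,ok=T), EMIT:P3(v=0,ok=F)] out:-; bubbles=2
Tick 9: [PARSE:P5(v=13,ok=F), VALIDATE:-, TRANSFORM:-, EMIT:P4(v=60,ok=T)] out:P3(v=0); bubbles=2
Tick 10: [PARSE:-, VALIDATE:P5(v=13,ok=F), TRANSFORM:-, EMIT:-] out:P4(v=60); bubbles=3
Tick 11: [PARSE:-, VALIDATE:-, TRANSFORM:P5(v=0,ok=F), EMIT:-] out:-; bubbles=3
Tick 12: [PARSE:-, VALIDATE:-, TRANSFORM:-, EMIT:P5(v=0,ok=F)] out:-; bubbles=3
Tick 13: [PARSE:-, VALIDATE:-, TRANSFORM:-, EMIT:-] out:P5(v=0); bubbles=4
Total bubble-slots: 32

Answer: 32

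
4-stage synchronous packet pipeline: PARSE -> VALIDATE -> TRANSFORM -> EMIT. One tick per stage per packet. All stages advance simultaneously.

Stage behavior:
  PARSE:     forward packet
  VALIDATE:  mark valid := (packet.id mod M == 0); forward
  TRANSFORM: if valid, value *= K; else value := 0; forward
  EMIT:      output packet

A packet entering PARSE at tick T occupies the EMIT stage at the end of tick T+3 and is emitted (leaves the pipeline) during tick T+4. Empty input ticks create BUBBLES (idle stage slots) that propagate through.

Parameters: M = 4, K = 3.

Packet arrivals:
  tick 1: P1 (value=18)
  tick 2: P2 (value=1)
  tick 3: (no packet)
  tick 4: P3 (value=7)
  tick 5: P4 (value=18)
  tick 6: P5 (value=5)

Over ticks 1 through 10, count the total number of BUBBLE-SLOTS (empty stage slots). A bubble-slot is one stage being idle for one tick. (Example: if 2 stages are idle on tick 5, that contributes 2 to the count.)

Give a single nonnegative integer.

Answer: 20

Derivation:
Tick 1: [PARSE:P1(v=18,ok=F), VALIDATE:-, TRANSFORM:-, EMIT:-] out:-; bubbles=3
Tick 2: [PARSE:P2(v=1,ok=F), VALIDATE:P1(v=18,ok=F), TRANSFORM:-, EMIT:-] out:-; bubbles=2
Tick 3: [PARSE:-, VALIDATE:P2(v=1,ok=F), TRANSFORM:P1(v=0,ok=F), EMIT:-] out:-; bubbles=2
Tick 4: [PARSE:P3(v=7,ok=F), VALIDATE:-, TRANSFORM:P2(v=0,ok=F), EMIT:P1(v=0,ok=F)] out:-; bubbles=1
Tick 5: [PARSE:P4(v=18,ok=F), VALIDATE:P3(v=7,ok=F), TRANSFORM:-, EMIT:P2(v=0,ok=F)] out:P1(v=0); bubbles=1
Tick 6: [PARSE:P5(v=5,ok=F), VALIDATE:P4(v=18,ok=T), TRANSFORM:P3(v=0,ok=F), EMIT:-] out:P2(v=0); bubbles=1
Tick 7: [PARSE:-, VALIDATE:P5(v=5,ok=F), TRANSFORM:P4(v=54,ok=T), EMIT:P3(v=0,ok=F)] out:-; bubbles=1
Tick 8: [PARSE:-, VALIDATE:-, TRANSFORM:P5(v=0,ok=F), EMIT:P4(v=54,ok=T)] out:P3(v=0); bubbles=2
Tick 9: [PARSE:-, VALIDATE:-, TRANSFORM:-, EMIT:P5(v=0,ok=F)] out:P4(v=54); bubbles=3
Tick 10: [PARSE:-, VALIDATE:-, TRANSFORM:-, EMIT:-] out:P5(v=0); bubbles=4
Total bubble-slots: 20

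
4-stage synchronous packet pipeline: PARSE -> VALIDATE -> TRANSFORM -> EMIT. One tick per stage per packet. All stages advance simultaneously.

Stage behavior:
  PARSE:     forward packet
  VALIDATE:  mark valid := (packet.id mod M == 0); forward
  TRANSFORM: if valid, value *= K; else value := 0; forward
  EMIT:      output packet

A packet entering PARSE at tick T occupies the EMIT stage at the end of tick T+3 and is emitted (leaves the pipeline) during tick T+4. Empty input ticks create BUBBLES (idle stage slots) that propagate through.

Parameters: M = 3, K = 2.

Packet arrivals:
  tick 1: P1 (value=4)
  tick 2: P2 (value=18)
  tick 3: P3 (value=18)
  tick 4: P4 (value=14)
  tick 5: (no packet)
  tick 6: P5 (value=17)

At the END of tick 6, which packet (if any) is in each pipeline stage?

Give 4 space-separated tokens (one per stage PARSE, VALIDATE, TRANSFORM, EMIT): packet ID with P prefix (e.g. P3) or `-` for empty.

Tick 1: [PARSE:P1(v=4,ok=F), VALIDATE:-, TRANSFORM:-, EMIT:-] out:-; in:P1
Tick 2: [PARSE:P2(v=18,ok=F), VALIDATE:P1(v=4,ok=F), TRANSFORM:-, EMIT:-] out:-; in:P2
Tick 3: [PARSE:P3(v=18,ok=F), VALIDATE:P2(v=18,ok=F), TRANSFORM:P1(v=0,ok=F), EMIT:-] out:-; in:P3
Tick 4: [PARSE:P4(v=14,ok=F), VALIDATE:P3(v=18,ok=T), TRANSFORM:P2(v=0,ok=F), EMIT:P1(v=0,ok=F)] out:-; in:P4
Tick 5: [PARSE:-, VALIDATE:P4(v=14,ok=F), TRANSFORM:P3(v=36,ok=T), EMIT:P2(v=0,ok=F)] out:P1(v=0); in:-
Tick 6: [PARSE:P5(v=17,ok=F), VALIDATE:-, TRANSFORM:P4(v=0,ok=F), EMIT:P3(v=36,ok=T)] out:P2(v=0); in:P5
At end of tick 6: ['P5', '-', 'P4', 'P3']

Answer: P5 - P4 P3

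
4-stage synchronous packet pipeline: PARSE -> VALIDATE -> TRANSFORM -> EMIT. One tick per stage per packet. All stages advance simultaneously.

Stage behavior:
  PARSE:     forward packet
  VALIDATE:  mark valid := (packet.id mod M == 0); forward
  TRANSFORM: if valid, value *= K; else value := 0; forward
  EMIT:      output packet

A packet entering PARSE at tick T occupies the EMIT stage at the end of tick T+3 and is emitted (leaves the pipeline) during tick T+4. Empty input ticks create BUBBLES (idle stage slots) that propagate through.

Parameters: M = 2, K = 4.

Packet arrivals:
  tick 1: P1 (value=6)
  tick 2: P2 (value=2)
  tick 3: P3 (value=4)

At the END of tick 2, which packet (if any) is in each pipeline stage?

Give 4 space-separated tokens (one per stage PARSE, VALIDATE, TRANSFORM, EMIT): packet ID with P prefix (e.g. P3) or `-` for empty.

Answer: P2 P1 - -

Derivation:
Tick 1: [PARSE:P1(v=6,ok=F), VALIDATE:-, TRANSFORM:-, EMIT:-] out:-; in:P1
Tick 2: [PARSE:P2(v=2,ok=F), VALIDATE:P1(v=6,ok=F), TRANSFORM:-, EMIT:-] out:-; in:P2
At end of tick 2: ['P2', 'P1', '-', '-']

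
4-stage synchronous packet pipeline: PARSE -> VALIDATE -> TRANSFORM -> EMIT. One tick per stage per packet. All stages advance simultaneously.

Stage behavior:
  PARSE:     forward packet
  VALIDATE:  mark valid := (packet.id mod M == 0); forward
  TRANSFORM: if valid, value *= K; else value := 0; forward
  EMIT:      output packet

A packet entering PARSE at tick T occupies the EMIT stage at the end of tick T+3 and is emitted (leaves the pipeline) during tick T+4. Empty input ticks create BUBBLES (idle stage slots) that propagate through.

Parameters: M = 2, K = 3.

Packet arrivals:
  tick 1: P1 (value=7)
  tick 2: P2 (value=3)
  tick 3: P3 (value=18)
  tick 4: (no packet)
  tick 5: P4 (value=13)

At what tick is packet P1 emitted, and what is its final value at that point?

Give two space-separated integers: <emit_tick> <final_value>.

Tick 1: [PARSE:P1(v=7,ok=F), VALIDATE:-, TRANSFORM:-, EMIT:-] out:-; in:P1
Tick 2: [PARSE:P2(v=3,ok=F), VALIDATE:P1(v=7,ok=F), TRANSFORM:-, EMIT:-] out:-; in:P2
Tick 3: [PARSE:P3(v=18,ok=F), VALIDATE:P2(v=3,ok=T), TRANSFORM:P1(v=0,ok=F), EMIT:-] out:-; in:P3
Tick 4: [PARSE:-, VALIDATE:P3(v=18,ok=F), TRANSFORM:P2(v=9,ok=T), EMIT:P1(v=0,ok=F)] out:-; in:-
Tick 5: [PARSE:P4(v=13,ok=F), VALIDATE:-, TRANSFORM:P3(v=0,ok=F), EMIT:P2(v=9,ok=T)] out:P1(v=0); in:P4
Tick 6: [PARSE:-, VALIDATE:P4(v=13,ok=T), TRANSFORM:-, EMIT:P3(v=0,ok=F)] out:P2(v=9); in:-
Tick 7: [PARSE:-, VALIDATE:-, TRANSFORM:P4(v=39,ok=T), EMIT:-] out:P3(v=0); in:-
Tick 8: [PARSE:-, VALIDATE:-, TRANSFORM:-, EMIT:P4(v=39,ok=T)] out:-; in:-
Tick 9: [PARSE:-, VALIDATE:-, TRANSFORM:-, EMIT:-] out:P4(v=39); in:-
P1: arrives tick 1, valid=False (id=1, id%2=1), emit tick 5, final value 0

Answer: 5 0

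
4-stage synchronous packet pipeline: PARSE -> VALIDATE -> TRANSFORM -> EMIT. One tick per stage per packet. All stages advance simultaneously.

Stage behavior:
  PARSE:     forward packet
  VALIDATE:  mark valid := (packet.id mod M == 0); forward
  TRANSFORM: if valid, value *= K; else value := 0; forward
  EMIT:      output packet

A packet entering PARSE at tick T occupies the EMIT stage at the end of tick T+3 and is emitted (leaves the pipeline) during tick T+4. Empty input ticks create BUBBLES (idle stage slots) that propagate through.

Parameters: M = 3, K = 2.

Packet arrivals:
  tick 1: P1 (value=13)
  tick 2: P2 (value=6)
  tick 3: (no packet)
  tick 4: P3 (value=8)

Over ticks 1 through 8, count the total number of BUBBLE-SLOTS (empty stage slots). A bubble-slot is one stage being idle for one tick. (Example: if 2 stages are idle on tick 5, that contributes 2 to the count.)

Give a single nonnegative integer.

Tick 1: [PARSE:P1(v=13,ok=F), VALIDATE:-, TRANSFORM:-, EMIT:-] out:-; bubbles=3
Tick 2: [PARSE:P2(v=6,ok=F), VALIDATE:P1(v=13,ok=F), TRANSFORM:-, EMIT:-] out:-; bubbles=2
Tick 3: [PARSE:-, VALIDATE:P2(v=6,ok=F), TRANSFORM:P1(v=0,ok=F), EMIT:-] out:-; bubbles=2
Tick 4: [PARSE:P3(v=8,ok=F), VALIDATE:-, TRANSFORM:P2(v=0,ok=F), EMIT:P1(v=0,ok=F)] out:-; bubbles=1
Tick 5: [PARSE:-, VALIDATE:P3(v=8,ok=T), TRANSFORM:-, EMIT:P2(v=0,ok=F)] out:P1(v=0); bubbles=2
Tick 6: [PARSE:-, VALIDATE:-, TRANSFORM:P3(v=16,ok=T), EMIT:-] out:P2(v=0); bubbles=3
Tick 7: [PARSE:-, VALIDATE:-, TRANSFORM:-, EMIT:P3(v=16,ok=T)] out:-; bubbles=3
Tick 8: [PARSE:-, VALIDATE:-, TRANSFORM:-, EMIT:-] out:P3(v=16); bubbles=4
Total bubble-slots: 20

Answer: 20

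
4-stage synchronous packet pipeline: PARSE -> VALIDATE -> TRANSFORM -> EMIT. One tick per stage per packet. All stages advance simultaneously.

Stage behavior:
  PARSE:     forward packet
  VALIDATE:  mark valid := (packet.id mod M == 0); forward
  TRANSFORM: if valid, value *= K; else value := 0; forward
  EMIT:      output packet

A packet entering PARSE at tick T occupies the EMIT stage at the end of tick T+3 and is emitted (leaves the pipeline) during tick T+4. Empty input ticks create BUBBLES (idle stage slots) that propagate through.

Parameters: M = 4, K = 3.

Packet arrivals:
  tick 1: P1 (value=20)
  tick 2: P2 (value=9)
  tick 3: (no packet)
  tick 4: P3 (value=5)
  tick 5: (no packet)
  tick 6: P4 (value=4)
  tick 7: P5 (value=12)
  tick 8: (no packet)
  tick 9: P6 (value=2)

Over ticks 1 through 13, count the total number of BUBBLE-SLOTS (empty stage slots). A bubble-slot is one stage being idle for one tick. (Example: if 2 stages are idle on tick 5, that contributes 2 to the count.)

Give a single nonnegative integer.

Tick 1: [PARSE:P1(v=20,ok=F), VALIDATE:-, TRANSFORM:-, EMIT:-] out:-; bubbles=3
Tick 2: [PARSE:P2(v=9,ok=F), VALIDATE:P1(v=20,ok=F), TRANSFORM:-, EMIT:-] out:-; bubbles=2
Tick 3: [PARSE:-, VALIDATE:P2(v=9,ok=F), TRANSFORM:P1(v=0,ok=F), EMIT:-] out:-; bubbles=2
Tick 4: [PARSE:P3(v=5,ok=F), VALIDATE:-, TRANSFORM:P2(v=0,ok=F), EMIT:P1(v=0,ok=F)] out:-; bubbles=1
Tick 5: [PARSE:-, VALIDATE:P3(v=5,ok=F), TRANSFORM:-, EMIT:P2(v=0,ok=F)] out:P1(v=0); bubbles=2
Tick 6: [PARSE:P4(v=4,ok=F), VALIDATE:-, TRANSFORM:P3(v=0,ok=F), EMIT:-] out:P2(v=0); bubbles=2
Tick 7: [PARSE:P5(v=12,ok=F), VALIDATE:P4(v=4,ok=T), TRANSFORM:-, EMIT:P3(v=0,ok=F)] out:-; bubbles=1
Tick 8: [PARSE:-, VALIDATE:P5(v=12,ok=F), TRANSFORM:P4(v=12,ok=T), EMIT:-] out:P3(v=0); bubbles=2
Tick 9: [PARSE:P6(v=2,ok=F), VALIDATE:-, TRANSFORM:P5(v=0,ok=F), EMIT:P4(v=12,ok=T)] out:-; bubbles=1
Tick 10: [PARSE:-, VALIDATE:P6(v=2,ok=F), TRANSFORM:-, EMIT:P5(v=0,ok=F)] out:P4(v=12); bubbles=2
Tick 11: [PARSE:-, VALIDATE:-, TRANSFORM:P6(v=0,ok=F), EMIT:-] out:P5(v=0); bubbles=3
Tick 12: [PARSE:-, VALIDATE:-, TRANSFORM:-, EMIT:P6(v=0,ok=F)] out:-; bubbles=3
Tick 13: [PARSE:-, VALIDATE:-, TRANSFORM:-, EMIT:-] out:P6(v=0); bubbles=4
Total bubble-slots: 28

Answer: 28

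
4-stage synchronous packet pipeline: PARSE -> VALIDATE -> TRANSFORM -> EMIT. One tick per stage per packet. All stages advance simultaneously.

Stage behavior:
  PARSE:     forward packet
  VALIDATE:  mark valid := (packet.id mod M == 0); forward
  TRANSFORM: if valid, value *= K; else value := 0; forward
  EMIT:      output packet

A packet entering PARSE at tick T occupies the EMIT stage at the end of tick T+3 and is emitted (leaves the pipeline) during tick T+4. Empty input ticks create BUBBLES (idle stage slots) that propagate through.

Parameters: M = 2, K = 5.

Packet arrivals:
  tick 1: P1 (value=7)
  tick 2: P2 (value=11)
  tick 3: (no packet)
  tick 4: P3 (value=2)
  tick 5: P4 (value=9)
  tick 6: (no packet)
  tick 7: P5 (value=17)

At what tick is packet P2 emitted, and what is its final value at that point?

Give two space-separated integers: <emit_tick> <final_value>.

Answer: 6 55

Derivation:
Tick 1: [PARSE:P1(v=7,ok=F), VALIDATE:-, TRANSFORM:-, EMIT:-] out:-; in:P1
Tick 2: [PARSE:P2(v=11,ok=F), VALIDATE:P1(v=7,ok=F), TRANSFORM:-, EMIT:-] out:-; in:P2
Tick 3: [PARSE:-, VALIDATE:P2(v=11,ok=T), TRANSFORM:P1(v=0,ok=F), EMIT:-] out:-; in:-
Tick 4: [PARSE:P3(v=2,ok=F), VALIDATE:-, TRANSFORM:P2(v=55,ok=T), EMIT:P1(v=0,ok=F)] out:-; in:P3
Tick 5: [PARSE:P4(v=9,ok=F), VALIDATE:P3(v=2,ok=F), TRANSFORM:-, EMIT:P2(v=55,ok=T)] out:P1(v=0); in:P4
Tick 6: [PARSE:-, VALIDATE:P4(v=9,ok=T), TRANSFORM:P3(v=0,ok=F), EMIT:-] out:P2(v=55); in:-
Tick 7: [PARSE:P5(v=17,ok=F), VALIDATE:-, TRANSFORM:P4(v=45,ok=T), EMIT:P3(v=0,ok=F)] out:-; in:P5
Tick 8: [PARSE:-, VALIDATE:P5(v=17,ok=F), TRANSFORM:-, EMIT:P4(v=45,ok=T)] out:P3(v=0); in:-
Tick 9: [PARSE:-, VALIDATE:-, TRANSFORM:P5(v=0,ok=F), EMIT:-] out:P4(v=45); in:-
Tick 10: [PARSE:-, VALIDATE:-, TRANSFORM:-, EMIT:P5(v=0,ok=F)] out:-; in:-
Tick 11: [PARSE:-, VALIDATE:-, TRANSFORM:-, EMIT:-] out:P5(v=0); in:-
P2: arrives tick 2, valid=True (id=2, id%2=0), emit tick 6, final value 55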